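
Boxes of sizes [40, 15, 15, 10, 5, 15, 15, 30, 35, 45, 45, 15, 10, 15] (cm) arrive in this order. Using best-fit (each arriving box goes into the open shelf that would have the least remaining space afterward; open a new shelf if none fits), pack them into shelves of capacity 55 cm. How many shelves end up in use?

7

  40 → shelf 1 (new)  [load 40/55]
  15 → shelf 1  [load 55/55]
  15 → shelf 2 (new)  [load 15/55]
  10 → shelf 2  [load 25/55]
  5 → shelf 2  [load 30/55]
  15 → shelf 2  [load 45/55]
  15 → shelf 3 (new)  [load 15/55]
  30 → shelf 3  [load 45/55]
  35 → shelf 4 (new)  [load 35/55]
  45 → shelf 5 (new)  [load 45/55]
  45 → shelf 6 (new)  [load 45/55]
  15 → shelf 4  [load 50/55]
  10 → shelf 2  [load 55/55]
  15 → shelf 7 (new)  [load 15/55]
7 shelves opened.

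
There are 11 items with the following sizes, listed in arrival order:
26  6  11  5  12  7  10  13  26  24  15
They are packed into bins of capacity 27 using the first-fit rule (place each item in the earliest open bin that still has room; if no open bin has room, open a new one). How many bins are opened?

  26 → bin 1 (new)  [load 26/27]
  6 → bin 2 (new)  [load 6/27]
  11 → bin 2  [load 17/27]
  5 → bin 2  [load 22/27]
  12 → bin 3 (new)  [load 12/27]
  7 → bin 3  [load 19/27]
  10 → bin 4 (new)  [load 10/27]
  13 → bin 4  [load 23/27]
  26 → bin 5 (new)  [load 26/27]
  24 → bin 6 (new)  [load 24/27]
  15 → bin 7 (new)  [load 15/27]
7 bins opened.

7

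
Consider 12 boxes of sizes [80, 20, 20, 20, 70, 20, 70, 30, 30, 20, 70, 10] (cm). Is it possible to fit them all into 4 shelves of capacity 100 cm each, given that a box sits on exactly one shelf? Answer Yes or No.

No

Total = 460 cm; ⌈460/100⌉ = 5.
At least 5 shelves are required, but only 4 are allowed.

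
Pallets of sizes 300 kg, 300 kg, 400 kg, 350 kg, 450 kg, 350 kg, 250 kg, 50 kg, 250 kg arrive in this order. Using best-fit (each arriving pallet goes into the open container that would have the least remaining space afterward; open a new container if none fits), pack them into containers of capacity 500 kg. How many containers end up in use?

  300 → container 1 (new)  [load 300/500]
  300 → container 2 (new)  [load 300/500]
  400 → container 3 (new)  [load 400/500]
  350 → container 4 (new)  [load 350/500]
  450 → container 5 (new)  [load 450/500]
  350 → container 6 (new)  [load 350/500]
  250 → container 7 (new)  [load 250/500]
  50 → container 5  [load 500/500]
  250 → container 7  [load 500/500]
7 containers opened.

7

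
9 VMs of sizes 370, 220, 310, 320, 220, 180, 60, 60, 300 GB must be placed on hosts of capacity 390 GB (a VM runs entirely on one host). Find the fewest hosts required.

Total = 370 + 320 + 310 + 300 + 220 + 220 + 180 + 60 + 60 = 2040 GB.
Lower bound: ⌈2040/390⌉ = 6 hosts.
A packing using 7 hosts:
  host 1: 370 = 370
  host 2: 320 + 60 = 380
  host 3: 310 + 60 = 370
  host 4: 300 = 300
  host 5: 220 = 220
  host 6: 220 = 220
  host 7: 180 = 180
No arrangement into 6 hosts stays within capacity, so 7 is optimal.

7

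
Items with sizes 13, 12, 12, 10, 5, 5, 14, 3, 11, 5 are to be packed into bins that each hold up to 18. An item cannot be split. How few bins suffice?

Total = 14 + 13 + 12 + 12 + 11 + 10 + 5 + 5 + 5 + 3 = 90.
Lower bound: ⌈90/18⌉ = 5 bins.
Also, 6 items each exceed 9, and no two of those can share a bin, so at least 6 bins are needed.
A packing using 6 bins:
  bin 1: 14 + 3 = 17
  bin 2: 13 + 5 = 18
  bin 3: 12 + 5 = 17
  bin 4: 12 + 5 = 17
  bin 5: 11 = 11
  bin 6: 10 = 10
This matches the lower bound, so 6 is optimal.

6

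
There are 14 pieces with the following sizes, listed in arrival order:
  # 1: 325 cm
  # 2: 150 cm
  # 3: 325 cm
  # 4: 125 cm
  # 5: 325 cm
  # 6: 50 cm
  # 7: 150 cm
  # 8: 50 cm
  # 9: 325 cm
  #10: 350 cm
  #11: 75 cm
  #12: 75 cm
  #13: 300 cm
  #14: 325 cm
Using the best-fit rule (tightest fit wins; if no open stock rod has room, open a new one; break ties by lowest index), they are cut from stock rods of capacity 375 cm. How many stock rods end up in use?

  325 → stock rod 1 (new)  [load 325/375]
  150 → stock rod 2 (new)  [load 150/375]
  325 → stock rod 3 (new)  [load 325/375]
  125 → stock rod 2  [load 275/375]
  325 → stock rod 4 (new)  [load 325/375]
  50 → stock rod 1  [load 375/375]
  150 → stock rod 5 (new)  [load 150/375]
  50 → stock rod 3  [load 375/375]
  325 → stock rod 6 (new)  [load 325/375]
  350 → stock rod 7 (new)  [load 350/375]
  75 → stock rod 2  [load 350/375]
  75 → stock rod 5  [load 225/375]
  300 → stock rod 8 (new)  [load 300/375]
  325 → stock rod 9 (new)  [load 325/375]
9 stock rods opened.

9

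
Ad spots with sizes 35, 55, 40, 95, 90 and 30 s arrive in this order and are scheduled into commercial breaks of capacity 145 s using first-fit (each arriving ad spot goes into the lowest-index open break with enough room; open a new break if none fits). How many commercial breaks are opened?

3

  35 → break 1 (new)  [load 35/145]
  55 → break 1  [load 90/145]
  40 → break 1  [load 130/145]
  95 → break 2 (new)  [load 95/145]
  90 → break 3 (new)  [load 90/145]
  30 → break 2  [load 125/145]
3 commercial breaks opened.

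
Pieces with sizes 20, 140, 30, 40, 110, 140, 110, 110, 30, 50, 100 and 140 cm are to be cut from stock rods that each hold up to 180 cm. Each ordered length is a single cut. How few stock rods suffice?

Total = 140 + 140 + 140 + 110 + 110 + 110 + 100 + 50 + 40 + 30 + 30 + 20 = 1020 cm.
Lower bound: ⌈1020/180⌉ = 6 stock rods.
Also, 7 pieces each exceed 90 cm, and no two of those can share a stock rod, so at least 7 stock rods are needed.
A packing using 7 stock rods:
  stock rod 1: 140 + 40 = 180
  stock rod 2: 140 + 30 = 170
  stock rod 3: 140 + 30 = 170
  stock rod 4: 110 + 50 + 20 = 180
  stock rod 5: 110 = 110
  stock rod 6: 110 = 110
  stock rod 7: 100 = 100
This matches the lower bound, so 7 is optimal.

7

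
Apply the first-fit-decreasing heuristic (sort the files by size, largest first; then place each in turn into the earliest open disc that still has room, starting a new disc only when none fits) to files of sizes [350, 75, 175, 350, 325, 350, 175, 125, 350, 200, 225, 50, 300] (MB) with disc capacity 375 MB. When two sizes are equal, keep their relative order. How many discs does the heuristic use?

Sorted descending: 350, 350, 350, 350, 325, 300, 225, 200, 175, 175, 125, 75, 50.
  350 → disc 1 (new)  [load 350/375]
  350 → disc 2 (new)  [load 350/375]
  350 → disc 3 (new)  [load 350/375]
  350 → disc 4 (new)  [load 350/375]
  325 → disc 5 (new)  [load 325/375]
  300 → disc 6 (new)  [load 300/375]
  225 → disc 7 (new)  [load 225/375]
  200 → disc 8 (new)  [load 200/375]
  175 → disc 8  [load 375/375]
  175 → disc 9 (new)  [load 175/375]
  125 → disc 7  [load 350/375]
  75 → disc 6  [load 375/375]
  50 → disc 5  [load 375/375]
9 discs opened.

9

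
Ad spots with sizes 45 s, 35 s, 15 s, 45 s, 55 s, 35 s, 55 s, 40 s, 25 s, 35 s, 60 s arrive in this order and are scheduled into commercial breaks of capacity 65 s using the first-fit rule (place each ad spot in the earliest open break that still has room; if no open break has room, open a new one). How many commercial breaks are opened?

  45 → break 1 (new)  [load 45/65]
  35 → break 2 (new)  [load 35/65]
  15 → break 1  [load 60/65]
  45 → break 3 (new)  [load 45/65]
  55 → break 4 (new)  [load 55/65]
  35 → break 5 (new)  [load 35/65]
  55 → break 6 (new)  [load 55/65]
  40 → break 7 (new)  [load 40/65]
  25 → break 2  [load 60/65]
  35 → break 8 (new)  [load 35/65]
  60 → break 9 (new)  [load 60/65]
9 commercial breaks opened.

9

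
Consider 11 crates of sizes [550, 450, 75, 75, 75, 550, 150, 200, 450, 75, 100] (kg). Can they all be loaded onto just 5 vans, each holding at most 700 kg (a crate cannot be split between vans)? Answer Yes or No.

Yes

A valid assignment using 4 vans:
  van 1: 550 + 150 = 700
  van 2: 550 + 75 + 75 = 700
  van 3: 450 + 200 = 650
  van 4: 450 + 100 + 75 + 75 = 700
That uses only 4 ≤ 5, so 5 vans are enough.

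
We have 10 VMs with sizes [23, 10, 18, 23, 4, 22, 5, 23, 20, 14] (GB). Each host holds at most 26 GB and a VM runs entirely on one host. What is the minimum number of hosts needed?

Total = 23 + 23 + 23 + 22 + 20 + 18 + 14 + 10 + 5 + 4 = 162 GB.
Lower bound: ⌈162/26⌉ = 7 hosts.
A packing using 7 hosts:
  host 1: 23 = 23
  host 2: 23 = 23
  host 3: 23 = 23
  host 4: 22 + 4 = 26
  host 5: 20 + 5 = 25
  host 6: 18 = 18
  host 7: 14 + 10 = 24
This matches the lower bound, so 7 is optimal.

7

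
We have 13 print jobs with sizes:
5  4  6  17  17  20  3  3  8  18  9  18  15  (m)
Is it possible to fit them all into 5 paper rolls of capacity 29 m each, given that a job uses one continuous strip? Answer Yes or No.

No

Total = 143 m; ⌈143/29⌉ = 5.
6 print jobs each exceed half the capacity and cannot share a roll, forcing at least 6 paper rolls.
At least 6 paper rolls are required, but only 5 are allowed.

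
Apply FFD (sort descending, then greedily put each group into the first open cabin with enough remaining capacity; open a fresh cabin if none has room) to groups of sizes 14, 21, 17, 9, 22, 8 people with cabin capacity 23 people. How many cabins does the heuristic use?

Sorted descending: 22, 21, 17, 14, 9, 8.
  22 → cabin 1 (new)  [load 22/23]
  21 → cabin 2 (new)  [load 21/23]
  17 → cabin 3 (new)  [load 17/23]
  14 → cabin 4 (new)  [load 14/23]
  9 → cabin 4  [load 23/23]
  8 → cabin 5 (new)  [load 8/23]
5 cabins opened.

5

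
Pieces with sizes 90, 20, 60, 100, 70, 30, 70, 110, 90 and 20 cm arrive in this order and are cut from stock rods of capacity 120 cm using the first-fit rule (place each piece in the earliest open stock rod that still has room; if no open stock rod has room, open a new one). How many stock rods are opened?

  90 → stock rod 1 (new)  [load 90/120]
  20 → stock rod 1  [load 110/120]
  60 → stock rod 2 (new)  [load 60/120]
  100 → stock rod 3 (new)  [load 100/120]
  70 → stock rod 4 (new)  [load 70/120]
  30 → stock rod 2  [load 90/120]
  70 → stock rod 5 (new)  [load 70/120]
  110 → stock rod 6 (new)  [load 110/120]
  90 → stock rod 7 (new)  [load 90/120]
  20 → stock rod 2  [load 110/120]
7 stock rods opened.

7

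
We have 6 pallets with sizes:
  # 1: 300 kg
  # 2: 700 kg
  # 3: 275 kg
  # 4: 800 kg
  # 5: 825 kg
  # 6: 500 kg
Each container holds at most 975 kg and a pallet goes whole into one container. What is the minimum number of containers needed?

Total = 825 + 800 + 700 + 500 + 300 + 275 = 3400 kg.
Lower bound: ⌈3400/975⌉ = 4 containers.
A packing using 4 containers:
  container 1: 825 = 825
  container 2: 800 = 800
  container 3: 700 + 275 = 975
  container 4: 500 + 300 = 800
This matches the lower bound, so 4 is optimal.

4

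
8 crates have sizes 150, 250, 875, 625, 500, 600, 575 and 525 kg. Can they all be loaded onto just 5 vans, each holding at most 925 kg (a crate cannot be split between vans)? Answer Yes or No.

No

Total = 4100 kg; ⌈4100/925⌉ = 5.
6 crates each exceed half the capacity and cannot share a van, forcing at least 6 vans.
At least 6 vans are required, but only 5 are allowed.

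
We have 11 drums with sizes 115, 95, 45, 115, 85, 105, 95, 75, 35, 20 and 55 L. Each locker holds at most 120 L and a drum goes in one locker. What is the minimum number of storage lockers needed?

8

Total = 115 + 115 + 105 + 95 + 95 + 85 + 75 + 55 + 45 + 35 + 20 = 840 L.
Lower bound: ⌈840/120⌉ = 7 storage lockers.
A packing using 8 storage lockers:
  locker 1: 115 = 115
  locker 2: 115 = 115
  locker 3: 105 = 105
  locker 4: 95 + 20 = 115
  locker 5: 95 = 95
  locker 6: 85 + 35 = 120
  locker 7: 75 + 45 = 120
  locker 8: 55 = 55
No arrangement into 7 storage lockers stays within capacity, so 8 is optimal.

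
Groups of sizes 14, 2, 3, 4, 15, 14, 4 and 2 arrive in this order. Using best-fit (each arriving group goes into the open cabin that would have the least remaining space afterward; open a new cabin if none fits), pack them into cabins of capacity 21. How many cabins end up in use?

  14 → cabin 1 (new)  [load 14/21]
  2 → cabin 1  [load 16/21]
  3 → cabin 1  [load 19/21]
  4 → cabin 2 (new)  [load 4/21]
  15 → cabin 2  [load 19/21]
  14 → cabin 3 (new)  [load 14/21]
  4 → cabin 3  [load 18/21]
  2 → cabin 1  [load 21/21]
3 cabins opened.

3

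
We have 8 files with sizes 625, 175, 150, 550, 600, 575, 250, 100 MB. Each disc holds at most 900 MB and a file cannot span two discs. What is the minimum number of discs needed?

4

Total = 625 + 600 + 575 + 550 + 250 + 175 + 150 + 100 = 3025 MB.
Lower bound: ⌈3025/900⌉ = 4 discs.
A packing using 4 discs:
  disc 1: 625 + 250 = 875
  disc 2: 600 + 175 + 100 = 875
  disc 3: 575 + 150 = 725
  disc 4: 550 = 550
This matches the lower bound, so 4 is optimal.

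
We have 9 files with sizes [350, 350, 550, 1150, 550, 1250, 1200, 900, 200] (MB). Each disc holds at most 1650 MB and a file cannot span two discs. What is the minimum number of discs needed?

5

Total = 1250 + 1200 + 1150 + 900 + 550 + 550 + 350 + 350 + 200 = 6500 MB.
Lower bound: ⌈6500/1650⌉ = 4 discs.
A packing using 5 discs:
  disc 1: 1250 + 350 = 1600
  disc 2: 1200 + 350 = 1550
  disc 3: 1150 + 200 = 1350
  disc 4: 900 + 550 = 1450
  disc 5: 550 = 550
No arrangement into 4 discs stays within capacity, so 5 is optimal.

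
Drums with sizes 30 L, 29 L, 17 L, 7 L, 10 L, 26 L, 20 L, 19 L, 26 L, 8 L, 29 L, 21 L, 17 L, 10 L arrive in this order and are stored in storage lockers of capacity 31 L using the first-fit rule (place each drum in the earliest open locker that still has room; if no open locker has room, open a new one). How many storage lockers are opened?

  30 → locker 1 (new)  [load 30/31]
  29 → locker 2 (new)  [load 29/31]
  17 → locker 3 (new)  [load 17/31]
  7 → locker 3  [load 24/31]
  10 → locker 4 (new)  [load 10/31]
  26 → locker 5 (new)  [load 26/31]
  20 → locker 4  [load 30/31]
  19 → locker 6 (new)  [load 19/31]
  26 → locker 7 (new)  [load 26/31]
  8 → locker 6  [load 27/31]
  29 → locker 8 (new)  [load 29/31]
  21 → locker 9 (new)  [load 21/31]
  17 → locker 10 (new)  [load 17/31]
  10 → locker 9  [load 31/31]
10 storage lockers opened.

10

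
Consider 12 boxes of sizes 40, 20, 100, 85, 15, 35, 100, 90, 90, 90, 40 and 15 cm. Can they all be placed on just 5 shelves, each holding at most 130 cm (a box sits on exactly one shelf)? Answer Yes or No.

Total = 720 cm; ⌈720/130⌉ = 6.
At least 6 shelves are required, but only 5 are allowed.

No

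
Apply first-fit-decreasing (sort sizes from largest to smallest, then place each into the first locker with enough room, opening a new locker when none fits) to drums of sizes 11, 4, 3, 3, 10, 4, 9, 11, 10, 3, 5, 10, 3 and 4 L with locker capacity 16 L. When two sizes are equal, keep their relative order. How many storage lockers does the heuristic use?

6

Sorted descending: 11, 11, 10, 10, 10, 9, 5, 4, 4, 4, 3, 3, 3, 3.
  11 → locker 1 (new)  [load 11/16]
  11 → locker 2 (new)  [load 11/16]
  10 → locker 3 (new)  [load 10/16]
  10 → locker 4 (new)  [load 10/16]
  10 → locker 5 (new)  [load 10/16]
  9 → locker 6 (new)  [load 9/16]
  5 → locker 1  [load 16/16]
  4 → locker 2  [load 15/16]
  4 → locker 3  [load 14/16]
  4 → locker 4  [load 14/16]
  3 → locker 5  [load 13/16]
  3 → locker 5  [load 16/16]
  3 → locker 6  [load 12/16]
  3 → locker 6  [load 15/16]
6 storage lockers opened.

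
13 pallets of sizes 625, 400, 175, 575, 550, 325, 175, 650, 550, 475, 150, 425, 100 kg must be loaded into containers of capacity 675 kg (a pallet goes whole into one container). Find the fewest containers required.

Total = 650 + 625 + 575 + 550 + 550 + 475 + 425 + 400 + 325 + 175 + 175 + 150 + 100 = 5175 kg.
Lower bound: ⌈5175/675⌉ = 8 containers.
A packing using 9 containers:
  container 1: 650 = 650
  container 2: 625 = 625
  container 3: 575 + 100 = 675
  container 4: 550 = 550
  container 5: 550 = 550
  container 6: 475 + 175 = 650
  container 7: 425 + 175 = 600
  container 8: 400 + 150 = 550
  container 9: 325 = 325
No arrangement into 8 containers stays within capacity, so 9 is optimal.

9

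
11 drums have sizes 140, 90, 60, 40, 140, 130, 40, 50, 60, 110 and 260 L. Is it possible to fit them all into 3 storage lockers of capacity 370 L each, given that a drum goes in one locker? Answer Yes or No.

Total = 1120 L; ⌈1120/370⌉ = 4.
At least 4 storage lockers are required, but only 3 are allowed.

No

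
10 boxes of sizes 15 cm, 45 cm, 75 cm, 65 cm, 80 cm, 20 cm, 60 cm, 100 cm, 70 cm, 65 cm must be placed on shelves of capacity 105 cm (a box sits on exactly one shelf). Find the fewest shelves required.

Total = 100 + 80 + 75 + 70 + 65 + 65 + 60 + 45 + 20 + 15 = 595 cm.
Lower bound: ⌈595/105⌉ = 6 shelves.
Also, 7 boxes each exceed 105/2 cm, and no two of those can share a shelf, so at least 7 shelves are needed.
A packing using 7 shelves:
  shelf 1: 100 = 100
  shelf 2: 80 + 20 = 100
  shelf 3: 75 + 15 = 90
  shelf 4: 70 = 70
  shelf 5: 65 = 65
  shelf 6: 65 = 65
  shelf 7: 60 + 45 = 105
This matches the lower bound, so 7 is optimal.

7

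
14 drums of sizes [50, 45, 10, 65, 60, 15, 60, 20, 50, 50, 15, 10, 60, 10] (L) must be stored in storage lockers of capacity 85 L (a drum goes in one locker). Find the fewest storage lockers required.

8

Total = 65 + 60 + 60 + 60 + 50 + 50 + 50 + 45 + 20 + 15 + 15 + 10 + 10 + 10 = 520 L.
Lower bound: ⌈520/85⌉ = 7 storage lockers.
Also, 8 drums each exceed 85/2 L, and no two of those can share a locker, so at least 8 storage lockers are needed.
A packing using 8 storage lockers:
  locker 1: 65 + 20 = 85
  locker 2: 60 + 15 + 10 = 85
  locker 3: 60 + 15 + 10 = 85
  locker 4: 60 + 10 = 70
  locker 5: 50 = 50
  locker 6: 50 = 50
  locker 7: 50 = 50
  locker 8: 45 = 45
This matches the lower bound, so 8 is optimal.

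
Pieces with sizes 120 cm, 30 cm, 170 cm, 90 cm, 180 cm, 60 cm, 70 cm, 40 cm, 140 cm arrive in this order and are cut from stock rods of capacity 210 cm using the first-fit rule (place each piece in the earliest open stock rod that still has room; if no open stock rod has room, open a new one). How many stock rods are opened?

5

  120 → stock rod 1 (new)  [load 120/210]
  30 → stock rod 1  [load 150/210]
  170 → stock rod 2 (new)  [load 170/210]
  90 → stock rod 3 (new)  [load 90/210]
  180 → stock rod 4 (new)  [load 180/210]
  60 → stock rod 1  [load 210/210]
  70 → stock rod 3  [load 160/210]
  40 → stock rod 2  [load 210/210]
  140 → stock rod 5 (new)  [load 140/210]
5 stock rods opened.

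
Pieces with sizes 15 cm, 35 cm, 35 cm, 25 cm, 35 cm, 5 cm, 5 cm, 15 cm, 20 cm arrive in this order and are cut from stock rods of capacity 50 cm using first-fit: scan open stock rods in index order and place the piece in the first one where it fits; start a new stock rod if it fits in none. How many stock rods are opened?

5

  15 → stock rod 1 (new)  [load 15/50]
  35 → stock rod 1  [load 50/50]
  35 → stock rod 2 (new)  [load 35/50]
  25 → stock rod 3 (new)  [load 25/50]
  35 → stock rod 4 (new)  [load 35/50]
  5 → stock rod 2  [load 40/50]
  5 → stock rod 2  [load 45/50]
  15 → stock rod 3  [load 40/50]
  20 → stock rod 5 (new)  [load 20/50]
5 stock rods opened.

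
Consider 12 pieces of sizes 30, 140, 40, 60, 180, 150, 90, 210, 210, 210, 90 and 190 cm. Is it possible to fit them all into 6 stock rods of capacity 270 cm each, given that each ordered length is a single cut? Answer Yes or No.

No

Total = 1600 cm; ⌈1600/270⌉ = 6.
7 pieces each exceed half the capacity and cannot share a stock rod, forcing at least 7 stock rods.
At least 7 stock rods are required, but only 6 are allowed.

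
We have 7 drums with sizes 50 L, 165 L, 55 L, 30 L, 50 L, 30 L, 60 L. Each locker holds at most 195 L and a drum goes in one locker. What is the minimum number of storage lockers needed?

Total = 165 + 60 + 55 + 50 + 50 + 30 + 30 = 440 L.
Lower bound: ⌈440/195⌉ = 3 storage lockers.
A packing using 3 storage lockers:
  locker 1: 165 + 30 = 195
  locker 2: 60 + 55 + 50 + 30 = 195
  locker 3: 50 = 50
This matches the lower bound, so 3 is optimal.

3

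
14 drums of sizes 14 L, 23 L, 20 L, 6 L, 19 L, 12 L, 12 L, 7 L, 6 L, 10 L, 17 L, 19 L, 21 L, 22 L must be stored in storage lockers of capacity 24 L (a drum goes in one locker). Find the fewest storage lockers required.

10

Total = 23 + 22 + 21 + 20 + 19 + 19 + 17 + 14 + 12 + 12 + 10 + 7 + 6 + 6 = 208 L.
Lower bound: ⌈208/24⌉ = 9 storage lockers.
A packing using 10 storage lockers:
  locker 1: 23 = 23
  locker 2: 22 = 22
  locker 3: 21 = 21
  locker 4: 20 = 20
  locker 5: 19 = 19
  locker 6: 19 = 19
  locker 7: 17 + 7 = 24
  locker 8: 14 + 10 = 24
  locker 9: 12 + 12 = 24
  locker 10: 6 + 6 = 12
No arrangement into 9 storage lockers stays within capacity, so 10 is optimal.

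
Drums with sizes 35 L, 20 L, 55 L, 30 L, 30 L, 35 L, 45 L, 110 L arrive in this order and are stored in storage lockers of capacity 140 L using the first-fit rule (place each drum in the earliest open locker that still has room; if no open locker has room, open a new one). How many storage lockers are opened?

3

  35 → locker 1 (new)  [load 35/140]
  20 → locker 1  [load 55/140]
  55 → locker 1  [load 110/140]
  30 → locker 1  [load 140/140]
  30 → locker 2 (new)  [load 30/140]
  35 → locker 2  [load 65/140]
  45 → locker 2  [load 110/140]
  110 → locker 3 (new)  [load 110/140]
3 storage lockers opened.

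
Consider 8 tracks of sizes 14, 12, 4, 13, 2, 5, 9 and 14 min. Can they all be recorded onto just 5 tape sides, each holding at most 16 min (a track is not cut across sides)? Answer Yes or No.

Yes

A valid assignment using 5 tape sides:
  side 1: 14 + 2 = 16
  side 2: 14 = 14
  side 3: 13 = 13
  side 4: 12 + 4 = 16
  side 5: 9 + 5 = 14
Every load is within 16 min, so 5 tape sides suffice.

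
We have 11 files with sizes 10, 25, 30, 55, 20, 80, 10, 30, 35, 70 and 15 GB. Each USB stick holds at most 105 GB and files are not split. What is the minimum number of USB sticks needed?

Total = 80 + 70 + 55 + 35 + 30 + 30 + 25 + 20 + 15 + 10 + 10 = 380 GB.
Lower bound: ⌈380/105⌉ = 4 USB sticks.
A packing using 4 USB sticks:
  USB stick 1: 80 + 25 = 105
  USB stick 2: 70 + 35 = 105
  USB stick 3: 55 + 30 + 20 = 105
  USB stick 4: 30 + 15 + 10 + 10 = 65
This matches the lower bound, so 4 is optimal.

4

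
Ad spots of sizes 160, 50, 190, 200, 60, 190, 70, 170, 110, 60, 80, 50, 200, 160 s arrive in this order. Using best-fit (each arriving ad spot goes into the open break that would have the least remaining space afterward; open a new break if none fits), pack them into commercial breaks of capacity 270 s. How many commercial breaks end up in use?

  160 → break 1 (new)  [load 160/270]
  50 → break 1  [load 210/270]
  190 → break 2 (new)  [load 190/270]
  200 → break 3 (new)  [load 200/270]
  60 → break 1  [load 270/270]
  190 → break 4 (new)  [load 190/270]
  70 → break 3  [load 270/270]
  170 → break 5 (new)  [load 170/270]
  110 → break 6 (new)  [load 110/270]
  60 → break 2  [load 250/270]
  80 → break 4  [load 270/270]
  50 → break 5  [load 220/270]
  200 → break 7 (new)  [load 200/270]
  160 → break 6  [load 270/270]
7 commercial breaks opened.

7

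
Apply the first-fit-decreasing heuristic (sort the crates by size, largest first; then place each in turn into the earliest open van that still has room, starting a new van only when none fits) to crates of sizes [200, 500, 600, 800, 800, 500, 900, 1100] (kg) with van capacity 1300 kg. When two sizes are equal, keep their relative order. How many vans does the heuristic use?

5

Sorted descending: 1100, 900, 800, 800, 600, 500, 500, 200.
  1100 → van 1 (new)  [load 1100/1300]
  900 → van 2 (new)  [load 900/1300]
  800 → van 3 (new)  [load 800/1300]
  800 → van 4 (new)  [load 800/1300]
  600 → van 5 (new)  [load 600/1300]
  500 → van 3  [load 1300/1300]
  500 → van 4  [load 1300/1300]
  200 → van 1  [load 1300/1300]
5 vans opened.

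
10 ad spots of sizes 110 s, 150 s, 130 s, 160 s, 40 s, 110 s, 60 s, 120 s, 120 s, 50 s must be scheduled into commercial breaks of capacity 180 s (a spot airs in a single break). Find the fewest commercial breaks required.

Total = 160 + 150 + 130 + 120 + 120 + 110 + 110 + 60 + 50 + 40 = 1050 s.
Lower bound: ⌈1050/180⌉ = 6 commercial breaks.
Also, 7 ad spots each exceed 90 s, and no two of those can share a break, so at least 7 commercial breaks are needed.
A packing using 7 commercial breaks:
  break 1: 160 = 160
  break 2: 150 = 150
  break 3: 130 + 50 = 180
  break 4: 120 + 60 = 180
  break 5: 120 + 40 = 160
  break 6: 110 = 110
  break 7: 110 = 110
This matches the lower bound, so 7 is optimal.

7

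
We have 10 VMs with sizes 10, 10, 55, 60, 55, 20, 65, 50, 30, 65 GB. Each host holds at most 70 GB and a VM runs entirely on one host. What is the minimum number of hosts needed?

Total = 65 + 65 + 60 + 55 + 55 + 50 + 30 + 20 + 10 + 10 = 420 GB.
Lower bound: ⌈420/70⌉ = 6 hosts.
A packing using 7 hosts:
  host 1: 65 = 65
  host 2: 65 = 65
  host 3: 60 + 10 = 70
  host 4: 55 + 10 = 65
  host 5: 55 = 55
  host 6: 50 + 20 = 70
  host 7: 30 = 30
No arrangement into 6 hosts stays within capacity, so 7 is optimal.

7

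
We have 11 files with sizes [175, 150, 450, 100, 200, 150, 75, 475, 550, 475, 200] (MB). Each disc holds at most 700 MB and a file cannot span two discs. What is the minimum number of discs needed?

Total = 550 + 475 + 475 + 450 + 200 + 200 + 175 + 150 + 150 + 100 + 75 = 3000 MB.
Lower bound: ⌈3000/700⌉ = 5 discs.
A packing using 5 discs:
  disc 1: 550 + 150 = 700
  disc 2: 475 + 200 = 675
  disc 3: 475 + 200 = 675
  disc 4: 450 + 175 + 75 = 700
  disc 5: 150 + 100 = 250
This matches the lower bound, so 5 is optimal.

5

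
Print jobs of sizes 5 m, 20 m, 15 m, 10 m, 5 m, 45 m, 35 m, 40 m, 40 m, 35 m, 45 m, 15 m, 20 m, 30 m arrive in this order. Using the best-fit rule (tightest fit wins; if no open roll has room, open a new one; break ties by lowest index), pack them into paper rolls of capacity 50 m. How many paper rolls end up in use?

  5 → roll 1 (new)  [load 5/50]
  20 → roll 1  [load 25/50]
  15 → roll 1  [load 40/50]
  10 → roll 1  [load 50/50]
  5 → roll 2 (new)  [load 5/50]
  45 → roll 2  [load 50/50]
  35 → roll 3 (new)  [load 35/50]
  40 → roll 4 (new)  [load 40/50]
  40 → roll 5 (new)  [load 40/50]
  35 → roll 6 (new)  [load 35/50]
  45 → roll 7 (new)  [load 45/50]
  15 → roll 3  [load 50/50]
  20 → roll 8 (new)  [load 20/50]
  30 → roll 8  [load 50/50]
8 paper rolls opened.

8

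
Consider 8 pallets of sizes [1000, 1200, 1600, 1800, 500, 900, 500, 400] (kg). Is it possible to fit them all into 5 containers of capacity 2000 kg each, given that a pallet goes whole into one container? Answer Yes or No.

A valid assignment using 5 containers:
  container 1: 1800 = 1800
  container 2: 1600 + 400 = 2000
  container 3: 1200 + 500 = 1700
  container 4: 1000 + 900 = 1900
  container 5: 500 = 500
Every load is within 2000 kg, so 5 containers suffice.

Yes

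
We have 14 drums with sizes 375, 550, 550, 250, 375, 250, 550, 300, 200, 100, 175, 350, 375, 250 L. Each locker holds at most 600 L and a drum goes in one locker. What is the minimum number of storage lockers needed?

9

Total = 550 + 550 + 550 + 375 + 375 + 375 + 350 + 300 + 250 + 250 + 250 + 200 + 175 + 100 = 4650 L.
Lower bound: ⌈4650/600⌉ = 8 storage lockers.
A packing using 9 storage lockers:
  locker 1: 550 = 550
  locker 2: 550 = 550
  locker 3: 550 = 550
  locker 4: 375 + 200 = 575
  locker 5: 375 + 175 = 550
  locker 6: 375 + 100 = 475
  locker 7: 350 + 250 = 600
  locker 8: 300 + 250 = 550
  locker 9: 250 = 250
No arrangement into 8 storage lockers stays within capacity, so 9 is optimal.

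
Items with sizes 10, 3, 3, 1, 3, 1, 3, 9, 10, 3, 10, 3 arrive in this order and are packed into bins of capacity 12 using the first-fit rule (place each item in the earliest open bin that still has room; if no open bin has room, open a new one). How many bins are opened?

6

  10 → bin 1 (new)  [load 10/12]
  3 → bin 2 (new)  [load 3/12]
  3 → bin 2  [load 6/12]
  1 → bin 1  [load 11/12]
  3 → bin 2  [load 9/12]
  1 → bin 1  [load 12/12]
  3 → bin 2  [load 12/12]
  9 → bin 3 (new)  [load 9/12]
  10 → bin 4 (new)  [load 10/12]
  3 → bin 3  [load 12/12]
  10 → bin 5 (new)  [load 10/12]
  3 → bin 6 (new)  [load 3/12]
6 bins opened.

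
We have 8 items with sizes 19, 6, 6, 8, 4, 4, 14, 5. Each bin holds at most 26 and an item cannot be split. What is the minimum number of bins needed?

Total = 19 + 14 + 8 + 6 + 6 + 5 + 4 + 4 = 66.
Lower bound: ⌈66/26⌉ = 3 bins.
A packing using 3 bins:
  bin 1: 19 + 6 = 25
  bin 2: 14 + 8 + 4 = 26
  bin 3: 6 + 5 + 4 = 15
This matches the lower bound, so 3 is optimal.

3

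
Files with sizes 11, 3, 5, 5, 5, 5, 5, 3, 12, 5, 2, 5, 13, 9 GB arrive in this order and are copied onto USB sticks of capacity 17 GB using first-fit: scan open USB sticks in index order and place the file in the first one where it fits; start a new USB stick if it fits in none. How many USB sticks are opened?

6

  11 → USB stick 1 (new)  [load 11/17]
  3 → USB stick 1  [load 14/17]
  5 → USB stick 2 (new)  [load 5/17]
  5 → USB stick 2  [load 10/17]
  5 → USB stick 2  [load 15/17]
  5 → USB stick 3 (new)  [load 5/17]
  5 → USB stick 3  [load 10/17]
  3 → USB stick 1  [load 17/17]
  12 → USB stick 4 (new)  [load 12/17]
  5 → USB stick 3  [load 15/17]
  2 → USB stick 2  [load 17/17]
  5 → USB stick 4  [load 17/17]
  13 → USB stick 5 (new)  [load 13/17]
  9 → USB stick 6 (new)  [load 9/17]
6 USB sticks opened.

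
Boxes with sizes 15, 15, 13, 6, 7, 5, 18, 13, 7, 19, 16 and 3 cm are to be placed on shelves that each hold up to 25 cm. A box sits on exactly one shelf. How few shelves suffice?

Total = 19 + 18 + 16 + 15 + 15 + 13 + 13 + 7 + 7 + 6 + 5 + 3 = 137 cm.
Lower bound: ⌈137/25⌉ = 6 shelves.
Also, 7 boxes each exceed 25/2 cm, and no two of those can share a shelf, so at least 7 shelves are needed.
A packing using 7 shelves:
  shelf 1: 19 + 6 = 25
  shelf 2: 18 + 7 = 25
  shelf 3: 16 + 7 = 23
  shelf 4: 15 + 5 + 3 = 23
  shelf 5: 15 = 15
  shelf 6: 13 = 13
  shelf 7: 13 = 13
This matches the lower bound, so 7 is optimal.

7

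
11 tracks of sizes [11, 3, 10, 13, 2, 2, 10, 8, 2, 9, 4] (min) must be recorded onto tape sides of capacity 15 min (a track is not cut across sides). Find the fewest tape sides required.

6

Total = 13 + 11 + 10 + 10 + 9 + 8 + 4 + 3 + 2 + 2 + 2 = 74 min.
Lower bound: ⌈74/15⌉ = 5 tape sides.
Also, 6 tracks each exceed 15/2 min, and no two of those can share a side, so at least 6 tape sides are needed.
A packing using 6 tape sides:
  side 1: 13 + 2 = 15
  side 2: 11 + 4 = 15
  side 3: 10 + 3 + 2 = 15
  side 4: 10 + 2 = 12
  side 5: 9 = 9
  side 6: 8 = 8
This matches the lower bound, so 6 is optimal.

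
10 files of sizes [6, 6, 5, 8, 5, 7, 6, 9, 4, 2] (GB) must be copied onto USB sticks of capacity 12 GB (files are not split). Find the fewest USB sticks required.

Total = 9 + 8 + 7 + 6 + 6 + 6 + 5 + 5 + 4 + 2 = 58 GB.
Lower bound: ⌈58/12⌉ = 5 USB sticks.
A packing using 5 USB sticks:
  USB stick 1: 9 + 2 = 11
  USB stick 2: 8 + 4 = 12
  USB stick 3: 7 + 5 = 12
  USB stick 4: 6 + 6 = 12
  USB stick 5: 6 + 5 = 11
This matches the lower bound, so 5 is optimal.

5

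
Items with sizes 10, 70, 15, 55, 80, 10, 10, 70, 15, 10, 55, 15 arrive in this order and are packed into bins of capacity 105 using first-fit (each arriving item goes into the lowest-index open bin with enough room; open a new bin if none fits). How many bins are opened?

5

  10 → bin 1 (new)  [load 10/105]
  70 → bin 1  [load 80/105]
  15 → bin 1  [load 95/105]
  55 → bin 2 (new)  [load 55/105]
  80 → bin 3 (new)  [load 80/105]
  10 → bin 1  [load 105/105]
  10 → bin 2  [load 65/105]
  70 → bin 4 (new)  [load 70/105]
  15 → bin 2  [load 80/105]
  10 → bin 2  [load 90/105]
  55 → bin 5 (new)  [load 55/105]
  15 → bin 2  [load 105/105]
5 bins opened.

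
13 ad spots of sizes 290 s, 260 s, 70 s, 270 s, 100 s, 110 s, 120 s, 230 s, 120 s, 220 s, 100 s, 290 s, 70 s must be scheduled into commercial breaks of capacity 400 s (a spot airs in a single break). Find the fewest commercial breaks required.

6

Total = 290 + 290 + 270 + 260 + 230 + 220 + 120 + 120 + 110 + 100 + 100 + 70 + 70 = 2250 s.
Lower bound: ⌈2250/400⌉ = 6 commercial breaks.
A packing using 6 commercial breaks:
  break 1: 290 + 110 = 400
  break 2: 290 + 100 = 390
  break 3: 270 + 120 = 390
  break 4: 260 + 120 = 380
  break 5: 230 + 100 + 70 = 400
  break 6: 220 + 70 = 290
This matches the lower bound, so 6 is optimal.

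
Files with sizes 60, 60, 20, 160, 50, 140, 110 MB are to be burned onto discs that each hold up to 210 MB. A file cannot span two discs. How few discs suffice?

3

Total = 160 + 140 + 110 + 60 + 60 + 50 + 20 = 600 MB.
Lower bound: ⌈600/210⌉ = 3 discs.
A packing using 3 discs:
  disc 1: 160 + 50 = 210
  disc 2: 140 + 60 = 200
  disc 3: 110 + 60 + 20 = 190
This matches the lower bound, so 3 is optimal.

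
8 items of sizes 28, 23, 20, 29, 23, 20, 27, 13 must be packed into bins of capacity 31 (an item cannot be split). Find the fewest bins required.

Total = 29 + 28 + 27 + 23 + 23 + 20 + 20 + 13 = 183.
Lower bound: ⌈183/31⌉ = 6 bins.
Also, 7 items each exceed 31/2, and no two of those can share a bin, so at least 7 bins are needed.
A packing using 8 bins:
  bin 1: 29 = 29
  bin 2: 28 = 28
  bin 3: 27 = 27
  bin 4: 23 = 23
  bin 5: 23 = 23
  bin 6: 20 = 20
  bin 7: 20 = 20
  bin 8: 13 = 13
No arrangement into 7 bins stays within capacity, so 8 is optimal.

8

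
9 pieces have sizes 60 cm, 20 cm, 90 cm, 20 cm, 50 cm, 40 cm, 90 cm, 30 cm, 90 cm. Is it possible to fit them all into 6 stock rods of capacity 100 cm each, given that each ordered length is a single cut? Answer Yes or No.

Yes

A valid assignment using 6 stock rods:
  stock rod 1: 90 = 90
  stock rod 2: 90 = 90
  stock rod 3: 90 = 90
  stock rod 4: 60 + 40 = 100
  stock rod 5: 50 + 30 + 20 = 100
  stock rod 6: 20 = 20
Every load is within 100 cm, so 6 stock rods suffice.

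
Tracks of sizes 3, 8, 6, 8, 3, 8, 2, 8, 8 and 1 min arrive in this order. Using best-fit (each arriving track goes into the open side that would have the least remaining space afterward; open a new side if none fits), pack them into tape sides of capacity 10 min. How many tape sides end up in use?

7

  3 → side 1 (new)  [load 3/10]
  8 → side 2 (new)  [load 8/10]
  6 → side 1  [load 9/10]
  8 → side 3 (new)  [load 8/10]
  3 → side 4 (new)  [load 3/10]
  8 → side 5 (new)  [load 8/10]
  2 → side 2  [load 10/10]
  8 → side 6 (new)  [load 8/10]
  8 → side 7 (new)  [load 8/10]
  1 → side 1  [load 10/10]
7 tape sides opened.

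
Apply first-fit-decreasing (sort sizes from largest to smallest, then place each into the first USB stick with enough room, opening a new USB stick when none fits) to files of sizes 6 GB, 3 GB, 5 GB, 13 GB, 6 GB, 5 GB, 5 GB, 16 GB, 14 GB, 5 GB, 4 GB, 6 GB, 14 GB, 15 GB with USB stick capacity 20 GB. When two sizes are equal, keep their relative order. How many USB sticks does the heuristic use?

6

Sorted descending: 16, 15, 14, 14, 13, 6, 6, 6, 5, 5, 5, 5, 4, 3.
  16 → USB stick 1 (new)  [load 16/20]
  15 → USB stick 2 (new)  [load 15/20]
  14 → USB stick 3 (new)  [load 14/20]
  14 → USB stick 4 (new)  [load 14/20]
  13 → USB stick 5 (new)  [load 13/20]
  6 → USB stick 3  [load 20/20]
  6 → USB stick 4  [load 20/20]
  6 → USB stick 5  [load 19/20]
  5 → USB stick 2  [load 20/20]
  5 → USB stick 6 (new)  [load 5/20]
  5 → USB stick 6  [load 10/20]
  5 → USB stick 6  [load 15/20]
  4 → USB stick 1  [load 20/20]
  3 → USB stick 6  [load 18/20]
6 USB sticks opened.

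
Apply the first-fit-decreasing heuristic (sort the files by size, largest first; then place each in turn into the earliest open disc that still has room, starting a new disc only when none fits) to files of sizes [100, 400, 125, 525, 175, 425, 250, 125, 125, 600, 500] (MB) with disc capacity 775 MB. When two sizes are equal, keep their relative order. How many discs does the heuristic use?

5

Sorted descending: 600, 525, 500, 425, 400, 250, 175, 125, 125, 125, 100.
  600 → disc 1 (new)  [load 600/775]
  525 → disc 2 (new)  [load 525/775]
  500 → disc 3 (new)  [load 500/775]
  425 → disc 4 (new)  [load 425/775]
  400 → disc 5 (new)  [load 400/775]
  250 → disc 2  [load 775/775]
  175 → disc 1  [load 775/775]
  125 → disc 3  [load 625/775]
  125 → disc 3  [load 750/775]
  125 → disc 4  [load 550/775]
  100 → disc 4  [load 650/775]
5 discs opened.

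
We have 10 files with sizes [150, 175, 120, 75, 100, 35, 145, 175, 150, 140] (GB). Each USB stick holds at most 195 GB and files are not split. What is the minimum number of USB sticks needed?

8

Total = 175 + 175 + 150 + 150 + 145 + 140 + 120 + 100 + 75 + 35 = 1265 GB.
Lower bound: ⌈1265/195⌉ = 7 USB sticks.
Also, 8 files each exceed 195/2 GB, and no two of those can share a USB stick, so at least 8 USB sticks are needed.
A packing using 8 USB sticks:
  USB stick 1: 175 = 175
  USB stick 2: 175 = 175
  USB stick 3: 150 + 35 = 185
  USB stick 4: 150 = 150
  USB stick 5: 145 = 145
  USB stick 6: 140 = 140
  USB stick 7: 120 + 75 = 195
  USB stick 8: 100 = 100
This matches the lower bound, so 8 is optimal.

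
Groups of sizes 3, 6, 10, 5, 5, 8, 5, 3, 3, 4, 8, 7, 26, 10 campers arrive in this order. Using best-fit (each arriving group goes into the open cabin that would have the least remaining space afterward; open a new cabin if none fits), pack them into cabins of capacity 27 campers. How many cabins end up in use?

4

  3 → cabin 1 (new)  [load 3/27]
  6 → cabin 1  [load 9/27]
  10 → cabin 1  [load 19/27]
  5 → cabin 1  [load 24/27]
  5 → cabin 2 (new)  [load 5/27]
  8 → cabin 2  [load 13/27]
  5 → cabin 2  [load 18/27]
  3 → cabin 1  [load 27/27]
  3 → cabin 2  [load 21/27]
  4 → cabin 2  [load 25/27]
  8 → cabin 3 (new)  [load 8/27]
  7 → cabin 3  [load 15/27]
  26 → cabin 4 (new)  [load 26/27]
  10 → cabin 3  [load 25/27]
4 cabins opened.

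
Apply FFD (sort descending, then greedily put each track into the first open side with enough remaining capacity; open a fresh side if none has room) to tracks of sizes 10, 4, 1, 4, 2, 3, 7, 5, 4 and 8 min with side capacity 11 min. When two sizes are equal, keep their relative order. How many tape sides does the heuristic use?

5

Sorted descending: 10, 8, 7, 5, 4, 4, 4, 3, 2, 1.
  10 → side 1 (new)  [load 10/11]
  8 → side 2 (new)  [load 8/11]
  7 → side 3 (new)  [load 7/11]
  5 → side 4 (new)  [load 5/11]
  4 → side 3  [load 11/11]
  4 → side 4  [load 9/11]
  4 → side 5 (new)  [load 4/11]
  3 → side 2  [load 11/11]
  2 → side 4  [load 11/11]
  1 → side 1  [load 11/11]
5 tape sides opened.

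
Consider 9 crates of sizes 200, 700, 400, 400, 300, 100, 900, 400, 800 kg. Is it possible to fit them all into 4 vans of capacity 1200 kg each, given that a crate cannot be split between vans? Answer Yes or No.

Yes

A valid assignment using 4 vans:
  van 1: 900 + 300 = 1200
  van 2: 800 + 400 = 1200
  van 3: 700 + 400 + 100 = 1200
  van 4: 400 + 200 = 600
Every load is within 1200 kg, so 4 vans suffice.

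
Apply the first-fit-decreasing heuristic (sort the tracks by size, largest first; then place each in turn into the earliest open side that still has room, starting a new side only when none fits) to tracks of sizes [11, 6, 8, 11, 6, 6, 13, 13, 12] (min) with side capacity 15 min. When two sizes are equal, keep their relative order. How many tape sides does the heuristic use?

Sorted descending: 13, 13, 12, 11, 11, 8, 6, 6, 6.
  13 → side 1 (new)  [load 13/15]
  13 → side 2 (new)  [load 13/15]
  12 → side 3 (new)  [load 12/15]
  11 → side 4 (new)  [load 11/15]
  11 → side 5 (new)  [load 11/15]
  8 → side 6 (new)  [load 8/15]
  6 → side 6  [load 14/15]
  6 → side 7 (new)  [load 6/15]
  6 → side 7  [load 12/15]
7 tape sides opened.

7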